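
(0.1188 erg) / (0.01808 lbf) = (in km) 1.477e-10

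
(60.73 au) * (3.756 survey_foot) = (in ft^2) 1.12e+14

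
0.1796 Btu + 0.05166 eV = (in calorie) 45.29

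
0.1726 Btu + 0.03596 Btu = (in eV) 1.373e+21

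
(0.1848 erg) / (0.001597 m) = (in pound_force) 2.601e-06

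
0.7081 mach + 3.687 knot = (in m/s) 243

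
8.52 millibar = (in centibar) 0.852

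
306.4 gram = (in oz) 10.81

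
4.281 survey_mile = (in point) 1.953e+07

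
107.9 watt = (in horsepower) 0.1447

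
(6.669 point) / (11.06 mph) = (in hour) 1.322e-07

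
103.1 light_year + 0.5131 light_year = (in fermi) 9.803e+32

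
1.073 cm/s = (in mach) 3.151e-05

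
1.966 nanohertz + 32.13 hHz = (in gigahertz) 3.213e-06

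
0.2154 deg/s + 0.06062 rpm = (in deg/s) 0.5791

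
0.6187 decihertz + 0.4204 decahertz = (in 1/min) 256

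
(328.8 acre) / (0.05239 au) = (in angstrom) 1.698e+06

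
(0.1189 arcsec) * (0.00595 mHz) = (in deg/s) 1.965e-10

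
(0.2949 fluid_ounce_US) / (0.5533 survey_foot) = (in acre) 1.278e-08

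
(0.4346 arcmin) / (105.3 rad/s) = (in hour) 3.335e-10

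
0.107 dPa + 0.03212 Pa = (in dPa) 0.4282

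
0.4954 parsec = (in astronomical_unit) 1.022e+05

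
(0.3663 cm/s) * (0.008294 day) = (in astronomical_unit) 1.755e-11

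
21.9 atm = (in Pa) 2.219e+06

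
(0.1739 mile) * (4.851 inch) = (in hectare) 0.003448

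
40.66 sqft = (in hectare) 0.0003777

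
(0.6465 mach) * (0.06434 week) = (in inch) 3.372e+08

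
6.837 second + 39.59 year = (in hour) 3.468e+05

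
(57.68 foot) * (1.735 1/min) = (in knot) 0.9882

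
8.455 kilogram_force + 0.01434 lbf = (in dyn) 8.298e+06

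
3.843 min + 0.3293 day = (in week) 0.04742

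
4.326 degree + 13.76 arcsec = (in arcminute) 259.8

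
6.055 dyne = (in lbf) 1.361e-05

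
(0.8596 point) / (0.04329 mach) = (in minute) 3.429e-07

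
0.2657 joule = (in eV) 1.658e+18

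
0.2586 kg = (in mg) 2.586e+05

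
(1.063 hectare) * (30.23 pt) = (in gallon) 2.995e+04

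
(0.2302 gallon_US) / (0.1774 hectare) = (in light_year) 5.192e-23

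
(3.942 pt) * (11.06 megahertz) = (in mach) 45.17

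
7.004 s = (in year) 2.221e-07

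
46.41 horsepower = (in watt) 3.461e+04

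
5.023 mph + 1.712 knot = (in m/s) 3.126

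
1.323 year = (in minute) 6.954e+05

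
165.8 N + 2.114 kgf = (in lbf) 41.93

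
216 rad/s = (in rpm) 2063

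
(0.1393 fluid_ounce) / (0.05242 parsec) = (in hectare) 2.547e-25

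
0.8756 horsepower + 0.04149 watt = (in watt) 653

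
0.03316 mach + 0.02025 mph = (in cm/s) 1130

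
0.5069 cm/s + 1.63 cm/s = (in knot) 0.04154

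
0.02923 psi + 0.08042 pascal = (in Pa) 201.6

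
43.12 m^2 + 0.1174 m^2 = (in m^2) 43.24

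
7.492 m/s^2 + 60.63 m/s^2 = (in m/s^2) 68.12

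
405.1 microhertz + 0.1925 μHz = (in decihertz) 0.004053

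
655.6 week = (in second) 3.965e+08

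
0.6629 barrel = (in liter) 105.4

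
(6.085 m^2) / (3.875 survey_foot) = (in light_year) 5.446e-16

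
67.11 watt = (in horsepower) 0.09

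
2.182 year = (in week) 113.8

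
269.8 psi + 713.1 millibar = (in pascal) 1.932e+06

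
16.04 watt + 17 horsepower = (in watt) 1.269e+04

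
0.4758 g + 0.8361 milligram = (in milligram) 476.6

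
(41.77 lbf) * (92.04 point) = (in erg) 6.033e+07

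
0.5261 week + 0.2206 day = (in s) 3.372e+05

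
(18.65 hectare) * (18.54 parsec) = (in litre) 1.067e+26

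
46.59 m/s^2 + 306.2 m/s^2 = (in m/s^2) 352.8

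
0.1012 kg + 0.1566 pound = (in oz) 6.075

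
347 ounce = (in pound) 21.69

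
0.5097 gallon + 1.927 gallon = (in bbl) 0.05802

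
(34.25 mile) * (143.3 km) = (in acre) 1.952e+06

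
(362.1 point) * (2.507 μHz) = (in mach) 9.405e-10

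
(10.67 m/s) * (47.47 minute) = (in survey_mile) 18.88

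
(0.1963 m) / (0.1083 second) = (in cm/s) 181.3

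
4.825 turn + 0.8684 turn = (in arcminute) 1.23e+05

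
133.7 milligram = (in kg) 0.0001337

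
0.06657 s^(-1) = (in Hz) 0.06657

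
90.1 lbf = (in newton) 400.8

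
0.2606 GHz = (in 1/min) 1.564e+10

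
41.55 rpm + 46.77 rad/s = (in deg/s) 2929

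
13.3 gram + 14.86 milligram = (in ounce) 0.4697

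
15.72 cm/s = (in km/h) 0.5659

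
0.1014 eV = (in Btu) 1.54e-23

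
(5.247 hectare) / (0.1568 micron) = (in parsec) 1.084e-05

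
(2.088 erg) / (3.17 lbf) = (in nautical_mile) 7.995e-12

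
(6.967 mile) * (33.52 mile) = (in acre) 1.495e+05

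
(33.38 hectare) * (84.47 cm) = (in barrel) 1.773e+06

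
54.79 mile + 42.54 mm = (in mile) 54.79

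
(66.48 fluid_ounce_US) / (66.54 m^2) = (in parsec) 9.575e-22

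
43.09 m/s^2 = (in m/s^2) 43.09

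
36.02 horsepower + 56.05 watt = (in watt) 2.692e+04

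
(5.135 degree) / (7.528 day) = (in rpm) 1.316e-06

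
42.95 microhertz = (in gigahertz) 4.295e-14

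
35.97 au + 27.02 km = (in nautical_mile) 2.906e+09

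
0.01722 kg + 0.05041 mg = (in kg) 0.01722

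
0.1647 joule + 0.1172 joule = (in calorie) 0.06738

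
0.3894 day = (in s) 3.364e+04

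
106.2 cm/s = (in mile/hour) 2.376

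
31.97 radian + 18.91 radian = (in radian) 50.88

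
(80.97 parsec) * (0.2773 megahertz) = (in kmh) 2.494e+24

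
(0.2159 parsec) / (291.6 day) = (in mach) 7.766e+05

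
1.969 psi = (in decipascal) 1.358e+05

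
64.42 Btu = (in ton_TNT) 1.624e-05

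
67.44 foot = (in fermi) 2.056e+16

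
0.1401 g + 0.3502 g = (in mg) 490.3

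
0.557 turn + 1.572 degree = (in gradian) 224.5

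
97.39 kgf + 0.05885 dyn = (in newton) 955.1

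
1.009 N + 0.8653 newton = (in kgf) 0.1911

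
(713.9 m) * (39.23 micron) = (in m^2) 0.02801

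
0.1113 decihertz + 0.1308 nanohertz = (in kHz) 1.113e-05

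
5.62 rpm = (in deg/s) 33.72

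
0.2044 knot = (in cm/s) 10.52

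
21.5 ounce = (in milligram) 6.095e+05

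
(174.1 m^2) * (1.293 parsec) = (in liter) 6.946e+21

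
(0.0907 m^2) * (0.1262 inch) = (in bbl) 0.001829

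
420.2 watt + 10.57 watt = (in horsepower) 0.5777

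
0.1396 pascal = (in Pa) 0.1396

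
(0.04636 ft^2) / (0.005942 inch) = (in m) 28.54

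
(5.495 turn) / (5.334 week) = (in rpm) 0.0001022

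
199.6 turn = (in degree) 7.186e+04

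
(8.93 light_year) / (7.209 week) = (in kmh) 6.976e+10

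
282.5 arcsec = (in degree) 0.07847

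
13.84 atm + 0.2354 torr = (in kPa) 1402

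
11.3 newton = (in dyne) 1.13e+06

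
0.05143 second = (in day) 5.953e-07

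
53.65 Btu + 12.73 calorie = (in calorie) 1.354e+04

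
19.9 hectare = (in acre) 49.17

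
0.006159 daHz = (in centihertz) 6.159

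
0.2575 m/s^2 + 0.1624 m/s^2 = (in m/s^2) 0.4199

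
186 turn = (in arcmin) 4.018e+06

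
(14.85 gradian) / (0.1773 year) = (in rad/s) 4.172e-08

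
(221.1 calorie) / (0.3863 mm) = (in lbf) 5.384e+05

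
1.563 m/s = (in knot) 3.038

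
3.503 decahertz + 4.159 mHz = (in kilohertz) 0.03503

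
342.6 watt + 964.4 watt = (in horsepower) 1.753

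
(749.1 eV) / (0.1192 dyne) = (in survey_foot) 3.303e-10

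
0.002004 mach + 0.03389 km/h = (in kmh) 2.49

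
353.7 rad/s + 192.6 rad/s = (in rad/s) 546.3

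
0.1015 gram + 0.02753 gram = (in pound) 0.0002845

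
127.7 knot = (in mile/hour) 147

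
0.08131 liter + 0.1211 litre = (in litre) 0.2024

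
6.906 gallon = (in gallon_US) 6.906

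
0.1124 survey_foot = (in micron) 3.426e+04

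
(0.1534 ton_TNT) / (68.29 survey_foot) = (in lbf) 6.932e+06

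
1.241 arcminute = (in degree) 0.02068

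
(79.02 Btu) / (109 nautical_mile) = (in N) 0.413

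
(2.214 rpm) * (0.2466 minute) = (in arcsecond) 7.076e+05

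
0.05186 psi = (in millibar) 3.576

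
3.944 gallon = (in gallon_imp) 3.284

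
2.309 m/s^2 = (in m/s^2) 2.309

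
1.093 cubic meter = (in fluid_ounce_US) 3.696e+04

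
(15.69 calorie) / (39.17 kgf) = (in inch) 6.728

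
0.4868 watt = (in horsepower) 0.0006528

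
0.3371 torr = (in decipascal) 449.4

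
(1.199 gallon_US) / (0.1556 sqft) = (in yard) 0.3434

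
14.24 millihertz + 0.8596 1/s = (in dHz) 8.738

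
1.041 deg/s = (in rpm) 0.1735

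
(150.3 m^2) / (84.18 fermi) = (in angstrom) 1.785e+25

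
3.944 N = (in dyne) 3.944e+05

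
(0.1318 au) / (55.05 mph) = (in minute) 1.335e+07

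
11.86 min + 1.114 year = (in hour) 9759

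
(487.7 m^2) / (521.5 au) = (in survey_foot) 2.051e-11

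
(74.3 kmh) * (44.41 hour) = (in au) 2.206e-05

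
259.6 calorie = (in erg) 1.086e+10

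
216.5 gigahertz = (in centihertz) 2.165e+13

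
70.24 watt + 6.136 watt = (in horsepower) 0.1024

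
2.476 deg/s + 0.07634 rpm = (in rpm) 0.489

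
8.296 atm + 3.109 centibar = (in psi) 122.4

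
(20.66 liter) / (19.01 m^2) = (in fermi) 1.087e+12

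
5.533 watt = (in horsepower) 0.00742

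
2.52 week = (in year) 0.04833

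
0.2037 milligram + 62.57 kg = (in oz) 2207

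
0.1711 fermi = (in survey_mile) 1.063e-19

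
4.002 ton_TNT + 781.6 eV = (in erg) 1.674e+17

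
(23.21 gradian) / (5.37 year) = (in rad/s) 2.153e-09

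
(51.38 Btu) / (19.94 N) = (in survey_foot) 8919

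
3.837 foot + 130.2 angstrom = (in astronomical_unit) 7.818e-12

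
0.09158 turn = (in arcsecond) 1.187e+05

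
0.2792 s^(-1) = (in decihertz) 2.792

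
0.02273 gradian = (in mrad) 0.357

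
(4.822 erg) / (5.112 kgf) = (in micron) 0.009619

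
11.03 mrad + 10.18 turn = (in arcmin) 2.199e+05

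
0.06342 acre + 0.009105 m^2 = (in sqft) 2763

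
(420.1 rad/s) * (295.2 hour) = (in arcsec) 9.209e+13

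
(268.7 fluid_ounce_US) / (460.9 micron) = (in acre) 0.00426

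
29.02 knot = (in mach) 0.04384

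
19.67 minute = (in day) 0.01366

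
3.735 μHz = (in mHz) 0.003735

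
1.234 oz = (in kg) 0.03498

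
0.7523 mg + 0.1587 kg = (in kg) 0.1587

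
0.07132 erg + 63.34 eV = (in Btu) 6.76e-12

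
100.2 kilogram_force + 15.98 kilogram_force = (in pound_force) 256.1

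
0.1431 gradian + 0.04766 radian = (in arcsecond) 1.029e+04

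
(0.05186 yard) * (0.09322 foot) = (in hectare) 1.347e-07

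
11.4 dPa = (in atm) 1.125e-05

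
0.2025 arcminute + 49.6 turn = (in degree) 1.786e+04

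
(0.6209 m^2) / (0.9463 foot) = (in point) 6102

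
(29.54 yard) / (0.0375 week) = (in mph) 0.002664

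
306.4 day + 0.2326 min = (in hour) 7354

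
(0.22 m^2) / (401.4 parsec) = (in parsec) 5.756e-37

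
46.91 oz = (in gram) 1330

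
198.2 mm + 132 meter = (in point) 3.747e+05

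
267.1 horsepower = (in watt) 1.992e+05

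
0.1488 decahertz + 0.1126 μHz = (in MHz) 1.488e-06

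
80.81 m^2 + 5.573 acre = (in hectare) 2.263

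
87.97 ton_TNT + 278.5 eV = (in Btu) 3.489e+08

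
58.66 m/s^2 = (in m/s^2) 58.66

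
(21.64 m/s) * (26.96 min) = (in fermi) 3.5e+19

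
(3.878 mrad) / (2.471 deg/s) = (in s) 0.08992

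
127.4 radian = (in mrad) 1.274e+05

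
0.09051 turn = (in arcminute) 1955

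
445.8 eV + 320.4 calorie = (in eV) 8.367e+21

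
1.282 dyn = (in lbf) 2.882e-06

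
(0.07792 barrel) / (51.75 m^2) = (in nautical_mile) 1.293e-07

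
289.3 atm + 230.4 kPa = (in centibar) 2.954e+04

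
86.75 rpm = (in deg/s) 520.5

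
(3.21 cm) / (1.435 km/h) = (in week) 1.332e-07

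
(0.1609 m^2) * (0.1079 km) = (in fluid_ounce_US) 5.87e+05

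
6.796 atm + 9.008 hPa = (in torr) 5172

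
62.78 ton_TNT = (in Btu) 2.49e+08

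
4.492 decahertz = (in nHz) 4.492e+10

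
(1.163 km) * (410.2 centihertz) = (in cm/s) 4.771e+05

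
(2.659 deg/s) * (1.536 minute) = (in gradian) 272.3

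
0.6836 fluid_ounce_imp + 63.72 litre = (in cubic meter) 0.06374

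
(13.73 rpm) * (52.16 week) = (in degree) 2.599e+09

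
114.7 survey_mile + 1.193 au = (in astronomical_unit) 1.193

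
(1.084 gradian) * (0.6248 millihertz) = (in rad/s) 1.064e-05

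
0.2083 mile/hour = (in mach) 0.0002735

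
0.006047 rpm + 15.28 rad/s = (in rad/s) 15.28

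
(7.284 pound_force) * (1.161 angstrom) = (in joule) 3.762e-09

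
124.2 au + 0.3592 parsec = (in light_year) 1.174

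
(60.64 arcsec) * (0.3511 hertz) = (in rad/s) 0.0001032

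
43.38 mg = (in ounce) 0.00153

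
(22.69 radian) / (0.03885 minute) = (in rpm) 92.95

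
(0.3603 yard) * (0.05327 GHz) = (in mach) 5.154e+04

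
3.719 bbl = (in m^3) 0.5913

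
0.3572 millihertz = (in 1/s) 0.0003572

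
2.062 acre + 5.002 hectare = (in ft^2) 6.282e+05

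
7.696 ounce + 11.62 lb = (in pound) 12.1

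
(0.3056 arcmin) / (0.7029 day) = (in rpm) 1.398e-08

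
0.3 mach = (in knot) 198.6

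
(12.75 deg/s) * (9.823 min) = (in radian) 131.2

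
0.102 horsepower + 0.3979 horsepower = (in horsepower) 0.4999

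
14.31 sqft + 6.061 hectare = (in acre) 14.98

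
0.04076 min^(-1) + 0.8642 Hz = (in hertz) 0.8649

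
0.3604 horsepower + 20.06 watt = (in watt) 288.8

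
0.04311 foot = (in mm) 13.14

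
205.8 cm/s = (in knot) 4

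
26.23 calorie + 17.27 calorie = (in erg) 1.82e+09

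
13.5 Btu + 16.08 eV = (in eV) 8.89e+22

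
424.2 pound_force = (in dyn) 1.887e+08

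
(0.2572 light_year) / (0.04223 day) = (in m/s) 6.669e+11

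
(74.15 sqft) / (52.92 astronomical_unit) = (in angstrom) 0.008702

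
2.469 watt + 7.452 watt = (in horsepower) 0.0133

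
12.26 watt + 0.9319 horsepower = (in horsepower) 0.9483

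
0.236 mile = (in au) 2.539e-09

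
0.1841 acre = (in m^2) 745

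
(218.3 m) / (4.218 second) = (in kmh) 186.3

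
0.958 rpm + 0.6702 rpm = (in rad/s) 0.1705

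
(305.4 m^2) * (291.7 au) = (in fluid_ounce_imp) 4.69e+20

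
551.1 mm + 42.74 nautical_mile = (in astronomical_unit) 5.291e-07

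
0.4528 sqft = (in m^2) 0.04207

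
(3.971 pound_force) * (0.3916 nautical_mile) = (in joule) 1.281e+04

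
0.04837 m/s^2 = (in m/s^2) 0.04837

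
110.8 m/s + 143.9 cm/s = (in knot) 218.2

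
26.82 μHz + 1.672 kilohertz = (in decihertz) 1.672e+04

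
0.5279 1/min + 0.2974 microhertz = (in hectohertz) 8.799e-05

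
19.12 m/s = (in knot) 37.17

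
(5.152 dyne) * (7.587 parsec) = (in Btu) 1.143e+10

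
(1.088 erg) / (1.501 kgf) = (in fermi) 7.391e+06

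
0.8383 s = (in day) 9.703e-06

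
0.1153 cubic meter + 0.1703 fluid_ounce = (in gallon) 30.46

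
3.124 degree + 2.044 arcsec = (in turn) 0.008679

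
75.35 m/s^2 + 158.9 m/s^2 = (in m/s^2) 234.2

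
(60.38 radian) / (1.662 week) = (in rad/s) 6.007e-05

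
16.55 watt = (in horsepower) 0.02219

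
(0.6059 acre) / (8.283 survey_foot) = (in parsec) 3.147e-14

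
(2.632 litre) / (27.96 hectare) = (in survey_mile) 5.849e-12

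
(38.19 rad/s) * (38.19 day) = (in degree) 7.22e+09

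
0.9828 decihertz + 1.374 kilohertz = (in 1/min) 8.245e+04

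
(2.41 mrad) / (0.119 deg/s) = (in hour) 0.0003223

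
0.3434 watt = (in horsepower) 0.0004605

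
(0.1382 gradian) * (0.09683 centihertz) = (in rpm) 2.007e-05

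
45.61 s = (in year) 1.446e-06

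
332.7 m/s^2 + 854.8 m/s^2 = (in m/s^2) 1188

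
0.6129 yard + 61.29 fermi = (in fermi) 5.604e+14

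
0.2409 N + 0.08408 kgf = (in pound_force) 0.2395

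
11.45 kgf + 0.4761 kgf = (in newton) 117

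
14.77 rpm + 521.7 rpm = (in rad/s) 56.18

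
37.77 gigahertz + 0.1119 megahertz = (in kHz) 3.777e+07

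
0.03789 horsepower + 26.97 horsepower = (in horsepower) 27.01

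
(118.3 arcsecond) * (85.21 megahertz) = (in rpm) 4.667e+05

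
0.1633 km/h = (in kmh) 0.1633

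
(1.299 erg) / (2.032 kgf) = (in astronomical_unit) 4.358e-20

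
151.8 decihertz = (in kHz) 0.01518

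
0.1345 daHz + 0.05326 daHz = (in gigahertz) 1.878e-09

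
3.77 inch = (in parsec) 3.103e-18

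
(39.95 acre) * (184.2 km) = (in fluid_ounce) 1.007e+15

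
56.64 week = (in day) 396.5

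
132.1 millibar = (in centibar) 13.21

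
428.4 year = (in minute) 2.252e+08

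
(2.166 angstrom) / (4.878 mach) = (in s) 1.304e-13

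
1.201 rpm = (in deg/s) 7.206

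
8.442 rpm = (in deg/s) 50.65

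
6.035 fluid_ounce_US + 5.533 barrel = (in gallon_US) 232.4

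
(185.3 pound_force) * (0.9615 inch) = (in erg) 2.013e+08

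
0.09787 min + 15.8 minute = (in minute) 15.9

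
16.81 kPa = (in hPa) 168.1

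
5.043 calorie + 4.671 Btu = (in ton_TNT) 1.183e-06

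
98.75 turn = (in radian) 620.5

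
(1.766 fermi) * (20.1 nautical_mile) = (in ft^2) 7.076e-10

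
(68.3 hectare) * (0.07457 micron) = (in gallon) 13.45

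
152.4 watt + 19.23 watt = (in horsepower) 0.2302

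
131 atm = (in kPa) 1.327e+04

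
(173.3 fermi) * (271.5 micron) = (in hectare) 4.705e-21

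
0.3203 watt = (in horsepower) 0.0004295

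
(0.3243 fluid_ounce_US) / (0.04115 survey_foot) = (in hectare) 7.647e-08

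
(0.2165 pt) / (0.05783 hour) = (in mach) 1.077e-09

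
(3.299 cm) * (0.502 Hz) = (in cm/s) 1.656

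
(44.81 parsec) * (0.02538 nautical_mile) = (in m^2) 6.499e+19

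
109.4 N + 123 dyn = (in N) 109.4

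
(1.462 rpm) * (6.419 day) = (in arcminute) 2.919e+08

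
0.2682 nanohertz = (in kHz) 2.682e-13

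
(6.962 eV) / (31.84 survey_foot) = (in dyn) 1.149e-14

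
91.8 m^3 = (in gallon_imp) 2.019e+04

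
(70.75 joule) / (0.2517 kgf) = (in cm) 2866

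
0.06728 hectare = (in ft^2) 7242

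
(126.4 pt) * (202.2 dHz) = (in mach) 0.002648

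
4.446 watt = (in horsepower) 0.005962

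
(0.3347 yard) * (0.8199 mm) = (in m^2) 0.0002509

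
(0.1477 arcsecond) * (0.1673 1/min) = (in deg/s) 1.144e-07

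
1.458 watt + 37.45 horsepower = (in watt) 2.793e+04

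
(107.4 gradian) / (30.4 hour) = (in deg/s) 0.0008832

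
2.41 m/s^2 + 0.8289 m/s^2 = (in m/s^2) 3.239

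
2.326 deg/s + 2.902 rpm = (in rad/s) 0.3445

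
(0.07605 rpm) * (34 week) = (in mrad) 1.638e+08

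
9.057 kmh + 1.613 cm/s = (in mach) 0.007436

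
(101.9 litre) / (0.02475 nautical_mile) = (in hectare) 2.223e-07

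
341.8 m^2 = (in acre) 0.08446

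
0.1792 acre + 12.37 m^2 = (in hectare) 0.07376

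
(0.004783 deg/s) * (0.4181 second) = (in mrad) 0.0349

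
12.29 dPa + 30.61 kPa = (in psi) 4.44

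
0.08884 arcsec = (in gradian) 2.742e-05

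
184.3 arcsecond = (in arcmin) 3.072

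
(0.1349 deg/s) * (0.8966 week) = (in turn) 203.2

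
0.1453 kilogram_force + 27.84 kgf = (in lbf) 61.7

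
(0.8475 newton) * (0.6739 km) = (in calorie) 136.5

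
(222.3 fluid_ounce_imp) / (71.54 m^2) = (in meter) 8.829e-05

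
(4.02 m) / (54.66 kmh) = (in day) 3.064e-06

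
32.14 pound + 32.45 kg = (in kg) 47.03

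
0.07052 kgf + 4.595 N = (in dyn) 5.287e+05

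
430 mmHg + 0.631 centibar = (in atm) 0.572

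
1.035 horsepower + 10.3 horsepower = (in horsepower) 11.34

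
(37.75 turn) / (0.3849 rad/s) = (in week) 0.001019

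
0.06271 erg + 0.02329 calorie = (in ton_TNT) 2.329e-11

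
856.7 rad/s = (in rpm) 8181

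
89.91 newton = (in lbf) 20.21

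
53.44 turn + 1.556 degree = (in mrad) 3.358e+05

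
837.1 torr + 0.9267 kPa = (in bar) 1.125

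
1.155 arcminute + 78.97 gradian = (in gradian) 78.99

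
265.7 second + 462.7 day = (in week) 66.1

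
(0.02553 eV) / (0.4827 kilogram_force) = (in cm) 8.641e-20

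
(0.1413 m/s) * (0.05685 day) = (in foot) 2277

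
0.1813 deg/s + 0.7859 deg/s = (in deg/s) 0.9672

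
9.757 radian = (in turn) 1.553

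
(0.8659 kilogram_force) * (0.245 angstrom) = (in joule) 2.08e-10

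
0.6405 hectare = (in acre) 1.583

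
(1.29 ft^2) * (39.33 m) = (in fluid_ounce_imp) 1.659e+05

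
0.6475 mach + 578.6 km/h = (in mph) 852.7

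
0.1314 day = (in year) 0.00036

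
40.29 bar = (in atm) 39.76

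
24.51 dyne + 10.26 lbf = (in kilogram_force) 4.654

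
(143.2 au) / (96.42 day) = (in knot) 4.999e+06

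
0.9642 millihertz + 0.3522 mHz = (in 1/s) 0.001316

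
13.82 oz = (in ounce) 13.82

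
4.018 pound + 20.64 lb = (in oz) 394.5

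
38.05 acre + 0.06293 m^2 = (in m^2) 1.54e+05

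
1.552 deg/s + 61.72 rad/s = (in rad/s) 61.75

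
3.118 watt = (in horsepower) 0.004181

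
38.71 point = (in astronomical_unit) 9.128e-14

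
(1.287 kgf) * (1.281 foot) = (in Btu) 0.004671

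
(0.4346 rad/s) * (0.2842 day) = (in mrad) 1.067e+07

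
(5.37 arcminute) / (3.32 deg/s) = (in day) 3.12e-07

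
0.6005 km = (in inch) 2.364e+04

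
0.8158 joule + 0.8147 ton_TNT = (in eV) 2.128e+28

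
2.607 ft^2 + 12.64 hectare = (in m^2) 1.264e+05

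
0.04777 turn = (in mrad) 300.1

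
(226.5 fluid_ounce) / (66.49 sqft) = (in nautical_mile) 5.855e-07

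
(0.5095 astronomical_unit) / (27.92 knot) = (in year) 168.3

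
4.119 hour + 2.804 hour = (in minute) 415.4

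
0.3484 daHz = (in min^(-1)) 209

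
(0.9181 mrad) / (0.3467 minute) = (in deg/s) 0.002529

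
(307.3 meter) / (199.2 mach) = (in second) 0.004531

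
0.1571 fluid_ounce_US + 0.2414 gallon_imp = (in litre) 1.102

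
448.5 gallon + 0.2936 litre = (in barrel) 10.68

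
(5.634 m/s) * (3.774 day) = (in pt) 5.208e+09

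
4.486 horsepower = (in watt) 3345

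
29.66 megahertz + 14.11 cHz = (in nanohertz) 2.966e+16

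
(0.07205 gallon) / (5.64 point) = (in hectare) 1.371e-05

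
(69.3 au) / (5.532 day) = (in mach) 6.37e+04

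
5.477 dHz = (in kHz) 0.0005477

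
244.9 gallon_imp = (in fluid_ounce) 3.765e+04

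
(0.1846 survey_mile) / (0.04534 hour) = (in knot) 3.538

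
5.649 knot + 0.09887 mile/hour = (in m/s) 2.95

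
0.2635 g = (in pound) 0.0005809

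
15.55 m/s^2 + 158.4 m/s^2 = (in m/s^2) 174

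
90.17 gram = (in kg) 0.09017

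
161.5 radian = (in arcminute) 5.552e+05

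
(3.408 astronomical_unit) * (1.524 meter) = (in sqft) 8.363e+12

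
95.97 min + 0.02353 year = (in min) 1.246e+04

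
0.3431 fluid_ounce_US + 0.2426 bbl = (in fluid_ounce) 1305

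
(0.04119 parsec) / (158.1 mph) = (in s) 1.798e+13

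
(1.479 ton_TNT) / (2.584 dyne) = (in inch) 9.428e+15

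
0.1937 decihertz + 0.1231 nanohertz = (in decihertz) 0.1937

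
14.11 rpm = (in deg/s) 84.66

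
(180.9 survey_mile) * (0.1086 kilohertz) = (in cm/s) 3.162e+09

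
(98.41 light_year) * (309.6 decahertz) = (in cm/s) 2.882e+23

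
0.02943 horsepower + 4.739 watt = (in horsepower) 0.03579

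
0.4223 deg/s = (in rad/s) 0.007371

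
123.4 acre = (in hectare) 49.94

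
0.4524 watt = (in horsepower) 0.0006067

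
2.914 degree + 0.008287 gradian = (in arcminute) 175.3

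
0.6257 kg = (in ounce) 22.07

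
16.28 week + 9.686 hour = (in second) 9.881e+06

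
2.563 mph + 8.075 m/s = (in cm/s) 922.1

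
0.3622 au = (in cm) 5.418e+12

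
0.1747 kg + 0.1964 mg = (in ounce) 6.162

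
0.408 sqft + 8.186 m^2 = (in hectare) 0.0008224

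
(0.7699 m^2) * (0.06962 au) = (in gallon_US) 2.118e+12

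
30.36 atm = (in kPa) 3076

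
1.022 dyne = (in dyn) 1.022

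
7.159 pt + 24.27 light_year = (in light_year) 24.27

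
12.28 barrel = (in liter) 1952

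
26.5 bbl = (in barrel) 26.5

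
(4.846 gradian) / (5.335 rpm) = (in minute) 0.002271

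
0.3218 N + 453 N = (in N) 453.3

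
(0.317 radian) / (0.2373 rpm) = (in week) 2.109e-05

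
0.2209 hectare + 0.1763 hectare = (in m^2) 3972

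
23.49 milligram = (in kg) 2.349e-05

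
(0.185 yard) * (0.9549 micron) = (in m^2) 1.615e-07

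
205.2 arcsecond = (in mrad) 0.9948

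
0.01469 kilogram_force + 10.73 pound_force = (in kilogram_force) 4.882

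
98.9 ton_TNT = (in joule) 4.138e+11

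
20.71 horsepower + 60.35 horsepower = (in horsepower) 81.06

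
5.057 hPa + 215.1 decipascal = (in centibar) 0.5272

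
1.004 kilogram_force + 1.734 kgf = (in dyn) 2.685e+06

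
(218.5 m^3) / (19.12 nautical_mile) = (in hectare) 6.171e-07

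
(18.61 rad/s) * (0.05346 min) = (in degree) 3420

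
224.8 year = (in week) 1.172e+04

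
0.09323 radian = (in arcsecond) 1.923e+04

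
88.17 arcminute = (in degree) 1.469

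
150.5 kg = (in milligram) 1.505e+08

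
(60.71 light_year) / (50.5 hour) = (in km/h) 1.137e+13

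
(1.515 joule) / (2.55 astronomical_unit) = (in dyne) 3.971e-07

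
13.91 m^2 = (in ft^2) 149.7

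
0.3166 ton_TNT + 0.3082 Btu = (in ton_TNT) 0.3166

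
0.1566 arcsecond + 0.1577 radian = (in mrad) 157.7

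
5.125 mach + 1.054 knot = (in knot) 3393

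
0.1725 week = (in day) 1.207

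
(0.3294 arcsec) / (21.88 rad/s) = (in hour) 2.027e-11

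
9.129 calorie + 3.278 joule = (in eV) 2.589e+20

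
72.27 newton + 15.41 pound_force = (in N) 140.8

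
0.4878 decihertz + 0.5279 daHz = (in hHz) 0.05328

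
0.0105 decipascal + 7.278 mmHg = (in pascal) 970.3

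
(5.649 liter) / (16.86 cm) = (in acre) 8.279e-06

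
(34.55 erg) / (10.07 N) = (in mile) 2.132e-10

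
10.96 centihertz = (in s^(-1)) 0.1096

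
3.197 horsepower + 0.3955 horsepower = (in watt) 2679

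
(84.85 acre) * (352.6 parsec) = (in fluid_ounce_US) 1.263e+29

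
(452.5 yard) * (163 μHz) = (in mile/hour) 0.1509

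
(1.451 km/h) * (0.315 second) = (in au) 8.487e-13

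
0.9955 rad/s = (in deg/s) 57.04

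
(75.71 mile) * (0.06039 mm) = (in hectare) 0.0007358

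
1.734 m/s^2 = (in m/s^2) 1.734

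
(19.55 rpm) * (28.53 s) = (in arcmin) 2.008e+05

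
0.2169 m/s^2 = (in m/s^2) 0.2169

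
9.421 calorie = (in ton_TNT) 9.421e-09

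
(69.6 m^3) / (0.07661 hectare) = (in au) 6.073e-13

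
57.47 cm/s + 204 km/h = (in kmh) 206.1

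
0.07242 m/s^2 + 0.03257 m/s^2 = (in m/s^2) 0.105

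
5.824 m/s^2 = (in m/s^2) 5.824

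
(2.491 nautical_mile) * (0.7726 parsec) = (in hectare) 1.1e+16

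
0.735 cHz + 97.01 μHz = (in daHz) 0.0007447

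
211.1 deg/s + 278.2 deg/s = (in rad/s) 8.54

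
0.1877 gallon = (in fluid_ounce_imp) 25.01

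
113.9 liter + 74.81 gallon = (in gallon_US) 104.9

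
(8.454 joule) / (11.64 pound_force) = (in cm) 16.33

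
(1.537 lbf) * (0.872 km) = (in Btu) 5.651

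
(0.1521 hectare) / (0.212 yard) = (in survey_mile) 4.875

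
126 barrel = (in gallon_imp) 4407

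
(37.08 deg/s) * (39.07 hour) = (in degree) 5.215e+06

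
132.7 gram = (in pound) 0.2926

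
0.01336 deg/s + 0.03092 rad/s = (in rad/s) 0.03115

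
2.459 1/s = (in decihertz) 24.59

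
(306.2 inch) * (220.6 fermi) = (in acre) 4.24e-16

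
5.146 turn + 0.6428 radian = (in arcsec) 6.802e+06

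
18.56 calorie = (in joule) 77.66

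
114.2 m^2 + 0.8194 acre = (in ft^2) 3.692e+04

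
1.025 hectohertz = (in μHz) 1.025e+08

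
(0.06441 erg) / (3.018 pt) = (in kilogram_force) 6.169e-07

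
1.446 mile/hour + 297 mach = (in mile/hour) 2.262e+05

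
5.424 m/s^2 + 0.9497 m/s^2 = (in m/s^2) 6.374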